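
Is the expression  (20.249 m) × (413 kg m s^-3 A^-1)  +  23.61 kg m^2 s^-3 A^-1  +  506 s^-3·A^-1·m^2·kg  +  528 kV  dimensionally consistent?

In SI base units:
  (20.249 m) × (413 kg m s^-3 A^-1):  [m] · [kg·m·s⁻³·A⁻¹] = kg·m²·s⁻³·A⁻¹
  23.61 kg m^2 s^-3 A^-1:  kg·m²·s⁻³·A⁻¹
  506 s^-3·A^-1·m^2·kg:  kg·m²·s⁻³·A⁻¹
  528 kV:  V = J·C⁻¹ = kg·m²·s⁻³·A⁻¹
Every term reduces to kg·m²·s⁻³·A⁻¹.

Yes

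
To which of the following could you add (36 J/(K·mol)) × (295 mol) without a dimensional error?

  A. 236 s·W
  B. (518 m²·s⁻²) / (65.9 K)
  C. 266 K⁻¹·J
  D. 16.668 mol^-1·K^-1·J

C.

Reference: [kg·m²·s⁻²·K⁻¹·mol⁻¹] · [mol] = kg·m²·s⁻²·K⁻¹.
Each option:
  A. W·s = J·s⁻¹·s = kg·m²·s⁻²
  B. [m²·s⁻²] / [K] = m²·s⁻²·K⁻¹
  C. J·K⁻¹ = N·m·K⁻¹ = kg·m²·s⁻²·K⁻¹  ← same
  D. J·mol⁻¹·K⁻¹ = N·m·mol⁻¹·K⁻¹ = kg·m²·s⁻²·K⁻¹·mol⁻¹
Only C. matches kg·m²·s⁻²·K⁻¹.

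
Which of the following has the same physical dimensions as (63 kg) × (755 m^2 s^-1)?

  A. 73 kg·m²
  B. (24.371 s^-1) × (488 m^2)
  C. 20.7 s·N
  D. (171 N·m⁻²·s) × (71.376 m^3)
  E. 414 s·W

Reference: [kg] · [m²·s⁻¹] = kg·m²·s⁻¹.
Each option:
  A. kg·m²
  B. [s⁻¹] · [m²] = m²·s⁻¹
  C. N·s = kg·m·s⁻²·s = kg·m·s⁻¹
  D. [kg·m⁻¹·s⁻¹] · [m³] = kg·m²·s⁻¹  ← same
  E. W·s = J·s⁻¹·s = kg·m²·s⁻²
Only D. matches kg·m²·s⁻¹.

D.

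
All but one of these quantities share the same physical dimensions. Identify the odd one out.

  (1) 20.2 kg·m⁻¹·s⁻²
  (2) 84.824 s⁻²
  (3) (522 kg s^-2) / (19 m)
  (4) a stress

(2)

Work out the base dimensions of each:
  (1) kg·m⁻¹·s⁻²
  (2) s⁻²
  (3) [kg·s⁻²] / [m] = kg·m⁻¹·s⁻²
  (4) [stress] = kg·m⁻¹·s⁻²
All reduce to kg·m⁻¹·s⁻² except (2), which is s⁻².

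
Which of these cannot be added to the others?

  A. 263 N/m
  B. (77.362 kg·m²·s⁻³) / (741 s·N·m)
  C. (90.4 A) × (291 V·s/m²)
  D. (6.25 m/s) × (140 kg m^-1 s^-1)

Dimensions:
  A. N·m⁻¹ = kg·m·s⁻²·m⁻¹ = kg·s⁻²
  B. [kg·m²·s⁻³] / [kg·m²·s⁻¹] = s⁻²
  C. [A] · [kg·s⁻²·A⁻¹] = kg·s⁻²
  D. [m·s⁻¹] · [kg·m⁻¹·s⁻¹] = kg·s⁻²
All reduce to kg·s⁻² except B., which is s⁻².

B.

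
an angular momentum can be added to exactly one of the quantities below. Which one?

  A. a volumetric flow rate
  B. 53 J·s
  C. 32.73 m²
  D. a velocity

B.

Reference: [angular momentum] = kg·m²·s⁻¹.
Each option:
  A. [volumetric flow rate] = m³·s⁻¹
  B. J·s = N·m·s = kg·m²·s⁻¹  ← same
  C. m²
  D. [velocity] = m·s⁻¹
Only B. matches kg·m²·s⁻¹.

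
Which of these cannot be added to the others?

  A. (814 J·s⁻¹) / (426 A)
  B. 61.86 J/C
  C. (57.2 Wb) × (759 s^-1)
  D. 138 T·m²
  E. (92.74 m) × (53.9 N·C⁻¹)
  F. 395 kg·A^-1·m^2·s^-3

Reduce each to base SI dimensions:
  A. [kg·m²·s⁻³] / [A] = kg·m²·s⁻³·A⁻¹
  B. J·C⁻¹ = N·m·(s·A)⁻¹ = kg·m²·s⁻³·A⁻¹
  C. [kg·m²·s⁻²·A⁻¹] · [s⁻¹] = kg·m²·s⁻³·A⁻¹
  D. T·m² = Wb·m⁻²·m² = kg·m²·s⁻²·A⁻¹
  E. [m] · [kg·m·s⁻³·A⁻¹] = kg·m²·s⁻³·A⁻¹
  F. kg·m²·s⁻³·A⁻¹
All reduce to kg·m²·s⁻³·A⁻¹ except D., which is kg·m²·s⁻²·A⁻¹.

D.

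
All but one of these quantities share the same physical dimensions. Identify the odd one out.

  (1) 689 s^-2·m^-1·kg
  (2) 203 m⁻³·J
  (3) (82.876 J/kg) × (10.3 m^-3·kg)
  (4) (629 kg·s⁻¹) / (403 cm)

(4)

In SI base units:
  (1) kg·m⁻¹·s⁻²
  (2) J·m⁻³ = N·m·m⁻³ = kg·m⁻¹·s⁻²
  (3) [m²·s⁻²] · [kg·m⁻³] = kg·m⁻¹·s⁻²
  (4) [kg·s⁻¹] / [m] = kg·m⁻¹·s⁻¹
All reduce to kg·m⁻¹·s⁻² except (4), which is kg·m⁻¹·s⁻¹.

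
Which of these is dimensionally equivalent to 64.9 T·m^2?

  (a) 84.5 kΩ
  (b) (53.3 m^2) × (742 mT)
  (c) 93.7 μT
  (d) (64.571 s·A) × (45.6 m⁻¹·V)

(b)

Reference: T·m² = Wb·m⁻²·m² = kg·m²·s⁻²·A⁻¹.
Each option:
  (a) Ω = V·A⁻¹ = kg·m²·s⁻³·A⁻²
  (b) [m²] · [kg·s⁻²·A⁻¹] = kg·m²·s⁻²·A⁻¹  ← same
  (c) T = Wb·m⁻² = kg·s⁻²·A⁻¹
  (d) [s·A] · [kg·m·s⁻³·A⁻¹] = kg·m·s⁻²
Only (b) matches kg·m²·s⁻²·A⁻¹.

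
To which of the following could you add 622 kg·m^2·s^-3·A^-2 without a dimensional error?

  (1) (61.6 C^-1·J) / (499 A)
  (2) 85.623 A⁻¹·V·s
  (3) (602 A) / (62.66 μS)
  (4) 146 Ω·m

Reference: kg·m²·s⁻³·A⁻².
Each option:
  (1) [kg·m²·s⁻³·A⁻¹] / [A] = kg·m²·s⁻³·A⁻²  ← same
  (2) V·s·A⁻¹ = J·C⁻¹·s·A⁻¹ = kg·m²·s⁻²·A⁻²
  (3) [A] / [kg⁻¹·m⁻²·s³·A²] = kg·m²·s⁻³·A⁻¹
  (4) Ω·m = V·A⁻¹·m = kg·m³·s⁻³·A⁻²
Only (1) matches kg·m²·s⁻³·A⁻².

(1)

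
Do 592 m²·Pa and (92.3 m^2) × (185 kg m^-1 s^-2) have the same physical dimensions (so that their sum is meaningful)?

Reduce each to base SI dimensions:
  592 m²·Pa:  Pa·m² = N·m⁻²·m² = kg·m·s⁻²
  (92.3 m^2) × (185 kg m^-1 s^-2):  [m²] · [kg·m⁻¹·s⁻²] = kg·m·s⁻²
Both are kg·m·s⁻², so they have the same dimensions and can be added.

Yes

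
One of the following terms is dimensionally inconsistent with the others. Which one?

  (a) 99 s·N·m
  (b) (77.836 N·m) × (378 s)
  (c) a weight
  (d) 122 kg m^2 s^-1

(c)

Reduce each to base SI dimensions:
  (a) N·m·s = kg·m·s⁻²·m·s = kg·m²·s⁻¹
  (b) [kg·m²·s⁻²] · [s] = kg·m²·s⁻¹
  (c) [weight] = kg·m·s⁻²
  (d) kg·m²·s⁻¹
All reduce to kg·m²·s⁻¹ except (c), which is kg·m·s⁻².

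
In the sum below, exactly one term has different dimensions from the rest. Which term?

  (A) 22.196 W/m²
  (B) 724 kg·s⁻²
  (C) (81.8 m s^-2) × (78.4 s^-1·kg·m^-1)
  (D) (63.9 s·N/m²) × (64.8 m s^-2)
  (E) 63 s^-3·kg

(B)

In SI base units:
  (A) W·m⁻² = J·s⁻¹·m⁻² = kg·s⁻³
  (B) kg·s⁻²
  (C) [m·s⁻²] · [kg·m⁻¹·s⁻¹] = kg·s⁻³
  (D) [kg·m⁻¹·s⁻¹] · [m·s⁻²] = kg·s⁻³
  (E) kg·s⁻³
All reduce to kg·s⁻³ except (B), which is kg·s⁻².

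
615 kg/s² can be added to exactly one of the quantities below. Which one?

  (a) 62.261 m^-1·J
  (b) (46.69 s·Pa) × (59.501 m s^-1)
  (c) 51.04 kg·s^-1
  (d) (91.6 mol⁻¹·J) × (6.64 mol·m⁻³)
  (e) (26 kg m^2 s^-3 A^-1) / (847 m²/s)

Reference: kg·s⁻².
Each option:
  (a) J·m⁻¹ = N·m·m⁻¹ = kg·m·s⁻²
  (b) [kg·m⁻¹·s⁻¹] · [m·s⁻¹] = kg·s⁻²  ← same
  (c) kg·s⁻¹
  (d) [kg·m²·s⁻²·mol⁻¹] · [m⁻³·mol] = kg·m⁻¹·s⁻²
  (e) [kg·m²·s⁻³·A⁻¹] / [m²·s⁻¹] = kg·s⁻²·A⁻¹
Only (b) matches kg·s⁻².

(b)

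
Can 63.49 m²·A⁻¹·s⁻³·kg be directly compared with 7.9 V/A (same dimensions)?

No

Work out the base dimensions of each:
  63.49 m²·A⁻¹·s⁻³·kg:  kg·m²·s⁻³·A⁻¹
  7.9 V/A:  V·A⁻¹ = J·C⁻¹·A⁻¹ = kg·m²·s⁻³·A⁻²
kg·m²·s⁻³·A⁻¹ ≠ kg·m²·s⁻³·A⁻², so they cannot be added.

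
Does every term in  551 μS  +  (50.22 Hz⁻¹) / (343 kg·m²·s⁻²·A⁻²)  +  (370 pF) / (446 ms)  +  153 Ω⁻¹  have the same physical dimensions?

Work out the base dimensions of each:
  551 μS:  S = Ω⁻¹ = kg⁻¹·m⁻²·s³·A²
  (50.22 Hz⁻¹) / (343 kg·m²·s⁻²·A⁻²):  [s] / [kg·m²·s⁻²·A⁻²] = kg⁻¹·m⁻²·s³·A²
  (370 pF) / (446 ms):  [kg⁻¹·m⁻²·s⁴·A²] / [s] = kg⁻¹·m⁻²·s³·A²
  153 Ω⁻¹:  Ω⁻¹ = (V·A⁻¹)⁻¹ = kg⁻¹·m⁻²·s³·A²
Every term reduces to kg⁻¹·m⁻²·s³·A².

Yes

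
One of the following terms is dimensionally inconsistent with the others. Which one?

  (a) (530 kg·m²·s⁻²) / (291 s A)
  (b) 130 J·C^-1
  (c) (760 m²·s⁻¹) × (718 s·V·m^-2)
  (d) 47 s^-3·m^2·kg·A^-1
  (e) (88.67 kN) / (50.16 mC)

Work out the base dimensions of each:
  (a) [kg·m²·s⁻²] / [s·A] = kg·m²·s⁻³·A⁻¹
  (b) J·C⁻¹ = N·m·(s·A)⁻¹ = kg·m²·s⁻³·A⁻¹
  (c) [m²·s⁻¹] · [kg·s⁻²·A⁻¹] = kg·m²·s⁻³·A⁻¹
  (d) kg·m²·s⁻³·A⁻¹
  (e) [kg·m·s⁻²] / [s·A] = kg·m·s⁻³·A⁻¹
All reduce to kg·m²·s⁻³·A⁻¹ except (e), which is kg·m·s⁻³·A⁻¹.

(e)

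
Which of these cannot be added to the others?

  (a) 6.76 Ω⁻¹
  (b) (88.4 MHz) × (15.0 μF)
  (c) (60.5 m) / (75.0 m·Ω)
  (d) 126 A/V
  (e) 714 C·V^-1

(e)

In SI base units:
  (a) Ω⁻¹ = (V·A⁻¹)⁻¹ = kg⁻¹·m⁻²·s³·A²
  (b) [s⁻¹] · [kg⁻¹·m⁻²·s⁴·A²] = kg⁻¹·m⁻²·s³·A²
  (c) [m] / [kg·m³·s⁻³·A⁻²] = kg⁻¹·m⁻²·s³·A²
  (d) A·V⁻¹ = A·(J·C⁻¹)⁻¹ = kg⁻¹·m⁻²·s³·A²
  (e) C·V⁻¹ = s·A·(J·C⁻¹)⁻¹ = kg⁻¹·m⁻²·s⁴·A²
All reduce to kg⁻¹·m⁻²·s³·A² except (e), which is kg⁻¹·m⁻²·s⁴·A².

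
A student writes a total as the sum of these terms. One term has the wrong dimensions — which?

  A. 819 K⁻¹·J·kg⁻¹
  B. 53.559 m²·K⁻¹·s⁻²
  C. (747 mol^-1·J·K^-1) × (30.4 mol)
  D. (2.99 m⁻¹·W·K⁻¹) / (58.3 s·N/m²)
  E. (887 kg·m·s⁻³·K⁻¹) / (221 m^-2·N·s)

Work out the base dimensions of each:
  A. J·kg⁻¹·K⁻¹ = N·m·kg⁻¹·K⁻¹ = m²·s⁻²·K⁻¹
  B. m²·s⁻²·K⁻¹
  C. [kg·m²·s⁻²·K⁻¹·mol⁻¹] · [mol] = kg·m²·s⁻²·K⁻¹
  D. [kg·m·s⁻³·K⁻¹] / [kg·m⁻¹·s⁻¹] = m²·s⁻²·K⁻¹
  E. [kg·m·s⁻³·K⁻¹] / [kg·m⁻¹·s⁻¹] = m²·s⁻²·K⁻¹
All reduce to m²·s⁻²·K⁻¹ except C., which is kg·m²·s⁻²·K⁻¹.

C.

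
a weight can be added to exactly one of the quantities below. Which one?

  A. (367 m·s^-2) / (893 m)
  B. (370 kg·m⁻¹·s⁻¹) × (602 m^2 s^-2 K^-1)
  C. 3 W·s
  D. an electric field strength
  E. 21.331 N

Reference: [weight] = kg·m·s⁻².
Each option:
  A. [m·s⁻²] / [m] = s⁻²
  B. [kg·m⁻¹·s⁻¹] · [m²·s⁻²·K⁻¹] = kg·m·s⁻³·K⁻¹
  C. W·s = J·s⁻¹·s = kg·m²·s⁻²
  D. [electric field strength] = kg·m·s⁻³·A⁻¹
  E. N = kg·m·s⁻²  ← same
Only E. matches kg·m·s⁻².

E.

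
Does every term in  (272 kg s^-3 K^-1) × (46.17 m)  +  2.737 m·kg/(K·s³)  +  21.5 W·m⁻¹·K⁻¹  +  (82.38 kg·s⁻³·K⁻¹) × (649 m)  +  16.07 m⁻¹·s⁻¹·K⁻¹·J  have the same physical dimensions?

Yes

Expand each in SI base units:
  (272 kg s^-3 K^-1) × (46.17 m):  [kg·s⁻³·K⁻¹] · [m] = kg·m·s⁻³·K⁻¹
  2.737 m·kg/(K·s³):  kg·m·s⁻³·K⁻¹
  21.5 W·m⁻¹·K⁻¹:  W·m⁻¹·K⁻¹ = J·s⁻¹·m⁻¹·K⁻¹ = kg·m·s⁻³·K⁻¹
  (82.38 kg·s⁻³·K⁻¹) × (649 m):  [kg·s⁻³·K⁻¹] · [m] = kg·m·s⁻³·K⁻¹
  16.07 m⁻¹·s⁻¹·K⁻¹·J:  J·s⁻¹·m⁻¹·K⁻¹ = N·m·s⁻¹·m⁻¹·K⁻¹ = kg·m·s⁻³·K⁻¹
Every term reduces to kg·m·s⁻³·K⁻¹.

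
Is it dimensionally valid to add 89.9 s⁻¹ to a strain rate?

Work out the base dimensions of each:
  89.9 s⁻¹:  s⁻¹
  a strain rate:  [strain rate] = s⁻¹
Both are s⁻¹, so they have the same dimensions and can be added.

Yes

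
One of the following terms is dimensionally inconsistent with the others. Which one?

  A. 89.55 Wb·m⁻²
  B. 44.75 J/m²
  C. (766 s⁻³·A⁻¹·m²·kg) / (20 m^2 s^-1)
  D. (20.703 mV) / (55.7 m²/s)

Expand each in SI base units:
  A. Wb·m⁻² = V·s·m⁻² = kg·s⁻²·A⁻¹
  B. J·m⁻² = N·m·m⁻² = kg·s⁻²
  C. [kg·m²·s⁻³·A⁻¹] / [m²·s⁻¹] = kg·s⁻²·A⁻¹
  D. [kg·m²·s⁻³·A⁻¹] / [m²·s⁻¹] = kg·s⁻²·A⁻¹
All reduce to kg·s⁻²·A⁻¹ except B., which is kg·s⁻².

B.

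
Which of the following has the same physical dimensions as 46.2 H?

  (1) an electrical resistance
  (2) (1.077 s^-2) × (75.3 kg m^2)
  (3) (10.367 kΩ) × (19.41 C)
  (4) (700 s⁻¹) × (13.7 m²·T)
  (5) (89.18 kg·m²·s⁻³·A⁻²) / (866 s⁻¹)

(5)

Reference: H = V·s·A⁻¹ = kg·m²·s⁻²·A⁻².
Each option:
  (1) [electrical resistance] = kg·m²·s⁻³·A⁻²
  (2) [s⁻²] · [kg·m²] = kg·m²·s⁻²
  (3) [kg·m²·s⁻³·A⁻²] · [s·A] = kg·m²·s⁻²·A⁻¹
  (4) [s⁻¹] · [kg·m²·s⁻²·A⁻¹] = kg·m²·s⁻³·A⁻¹
  (5) [kg·m²·s⁻³·A⁻²] / [s⁻¹] = kg·m²·s⁻²·A⁻²  ← same
Only (5) matches kg·m²·s⁻²·A⁻².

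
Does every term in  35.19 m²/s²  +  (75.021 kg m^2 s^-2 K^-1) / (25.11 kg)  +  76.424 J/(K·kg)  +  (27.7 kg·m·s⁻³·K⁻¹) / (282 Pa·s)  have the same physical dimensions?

No

Expand each in SI base units:
  35.19 m²/s²:  m²·s⁻²
  (75.021 kg m^2 s^-2 K^-1) / (25.11 kg):  [kg·m²·s⁻²·K⁻¹] / [kg] = m²·s⁻²·K⁻¹
  76.424 J/(K·kg):  J·kg⁻¹·K⁻¹ = N·m·kg⁻¹·K⁻¹ = m²·s⁻²·K⁻¹
  (27.7 kg·m·s⁻³·K⁻¹) / (282 Pa·s):  [kg·m·s⁻³·K⁻¹] / [kg·m⁻¹·s⁻¹] = m²·s⁻²·K⁻¹
The terms do not share a single dimension (m²·s⁻² vs m²·s⁻²·K⁻¹).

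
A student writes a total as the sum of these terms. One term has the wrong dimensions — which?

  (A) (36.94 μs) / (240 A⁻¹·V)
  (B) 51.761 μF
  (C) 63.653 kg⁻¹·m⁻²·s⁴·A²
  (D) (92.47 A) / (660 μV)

In SI base units:
  (A) [s] / [kg·m²·s⁻³·A⁻²] = kg⁻¹·m⁻²·s⁴·A²
  (B) F = C·V⁻¹ = kg⁻¹·m⁻²·s⁴·A²
  (C) kg⁻¹·m⁻²·s⁴·A²
  (D) [A] / [kg·m²·s⁻³·A⁻¹] = kg⁻¹·m⁻²·s³·A²
All reduce to kg⁻¹·m⁻²·s⁴·A² except (D), which is kg⁻¹·m⁻²·s³·A².

(D)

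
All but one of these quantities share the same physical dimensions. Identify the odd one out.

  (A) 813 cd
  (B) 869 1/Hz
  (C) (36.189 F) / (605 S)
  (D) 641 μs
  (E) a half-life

Reduce each to base SI dimensions:
  (A) cd
  (B) Hz⁻¹ = (s⁻¹)⁻¹ = s
  (C) [kg⁻¹·m⁻²·s⁴·A²] / [kg⁻¹·m⁻²·s³·A²] = s
  (D) s
  (E) [half-life] = s
All reduce to s except (A), which is cd.

(A)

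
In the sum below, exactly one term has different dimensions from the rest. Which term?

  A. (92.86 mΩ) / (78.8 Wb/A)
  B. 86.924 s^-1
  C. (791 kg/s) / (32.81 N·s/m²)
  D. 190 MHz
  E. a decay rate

Dimensions:
  A. [kg·m²·s⁻³·A⁻²] / [kg·m²·s⁻²·A⁻²] = s⁻¹
  B. s⁻¹
  C. [kg·s⁻¹] / [kg·m⁻¹·s⁻¹] = m
  D. Hz = s⁻¹
  E. [decay rate] = s⁻¹
All reduce to s⁻¹ except C., which is m.

C.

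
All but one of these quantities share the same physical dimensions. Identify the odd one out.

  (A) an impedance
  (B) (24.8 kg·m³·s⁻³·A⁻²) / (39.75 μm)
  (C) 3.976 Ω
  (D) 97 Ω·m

In SI base units:
  (A) [impedance] = kg·m²·s⁻³·A⁻²
  (B) [kg·m³·s⁻³·A⁻²] / [m] = kg·m²·s⁻³·A⁻²
  (C) Ω = V·A⁻¹ = kg·m²·s⁻³·A⁻²
  (D) Ω·m = V·A⁻¹·m = kg·m³·s⁻³·A⁻²
All reduce to kg·m²·s⁻³·A⁻² except (D), which is kg·m³·s⁻³·A⁻².

(D)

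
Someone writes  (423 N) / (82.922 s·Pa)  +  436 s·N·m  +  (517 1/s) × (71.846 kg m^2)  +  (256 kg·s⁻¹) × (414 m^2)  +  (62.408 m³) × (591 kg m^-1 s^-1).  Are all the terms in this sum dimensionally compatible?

Work out the base dimensions of each:
  (423 N) / (82.922 s·Pa):  [kg·m·s⁻²] / [kg·m⁻¹·s⁻¹] = m²·s⁻¹
  436 s·N·m:  N·m·s = kg·m·s⁻²·m·s = kg·m²·s⁻¹
  (517 1/s) × (71.846 kg m^2):  [s⁻¹] · [kg·m²] = kg·m²·s⁻¹
  (256 kg·s⁻¹) × (414 m^2):  [kg·s⁻¹] · [m²] = kg·m²·s⁻¹
  (62.408 m³) × (591 kg m^-1 s^-1):  [m³] · [kg·m⁻¹·s⁻¹] = kg·m²·s⁻¹
The terms do not share a single dimension (kg·m²·s⁻¹ vs m²·s⁻¹).

No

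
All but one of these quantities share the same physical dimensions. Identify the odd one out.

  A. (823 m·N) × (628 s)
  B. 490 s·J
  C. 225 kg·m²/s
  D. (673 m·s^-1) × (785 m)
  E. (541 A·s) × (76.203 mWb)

Dimensions:
  A. [kg·m²·s⁻²] · [s] = kg·m²·s⁻¹
  B. J·s = N·m·s = kg·m²·s⁻¹
  C. kg·m²·s⁻¹
  D. [m·s⁻¹] · [m] = m²·s⁻¹
  E. [s·A] · [kg·m²·s⁻²·A⁻¹] = kg·m²·s⁻¹
All reduce to kg·m²·s⁻¹ except D., which is m²·s⁻¹.

D.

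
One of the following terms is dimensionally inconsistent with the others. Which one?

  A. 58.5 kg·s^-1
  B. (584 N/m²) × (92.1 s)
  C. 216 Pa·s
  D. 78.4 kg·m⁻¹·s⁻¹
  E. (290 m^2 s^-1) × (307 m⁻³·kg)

In SI base units:
  A. kg·s⁻¹
  B. [kg·m⁻¹·s⁻²] · [s] = kg·m⁻¹·s⁻¹
  C. Pa·s = N·m⁻²·s = kg·m⁻¹·s⁻¹
  D. kg·m⁻¹·s⁻¹
  E. [m²·s⁻¹] · [kg·m⁻³] = kg·m⁻¹·s⁻¹
All reduce to kg·m⁻¹·s⁻¹ except A., which is kg·s⁻¹.

A.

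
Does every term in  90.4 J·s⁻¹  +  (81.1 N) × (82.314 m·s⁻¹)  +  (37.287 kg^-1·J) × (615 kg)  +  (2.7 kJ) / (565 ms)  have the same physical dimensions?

No

In SI base units:
  90.4 J·s⁻¹:  J·s⁻¹ = N·m·s⁻¹ = kg·m²·s⁻³
  (81.1 N) × (82.314 m·s⁻¹):  [kg·m·s⁻²] · [m·s⁻¹] = kg·m²·s⁻³
  (37.287 kg^-1·J) × (615 kg):  [m²·s⁻²] · [kg] = kg·m²·s⁻²
  (2.7 kJ) / (565 ms):  [kg·m²·s⁻²] / [s] = kg·m²·s⁻³
The terms do not share a single dimension (kg·m²·s⁻² vs kg·m²·s⁻³).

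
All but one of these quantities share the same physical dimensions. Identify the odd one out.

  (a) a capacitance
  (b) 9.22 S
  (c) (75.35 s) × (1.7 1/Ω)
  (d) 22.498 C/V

(b)

Reduce each to base SI dimensions:
  (a) [capacitance] = kg⁻¹·m⁻²·s⁴·A²
  (b) S = Ω⁻¹ = kg⁻¹·m⁻²·s³·A²
  (c) [s] · [kg⁻¹·m⁻²·s³·A²] = kg⁻¹·m⁻²·s⁴·A²
  (d) C·V⁻¹ = s·A·(J·C⁻¹)⁻¹ = kg⁻¹·m⁻²·s⁴·A²
All reduce to kg⁻¹·m⁻²·s⁴·A² except (b), which is kg⁻¹·m⁻²·s³·A².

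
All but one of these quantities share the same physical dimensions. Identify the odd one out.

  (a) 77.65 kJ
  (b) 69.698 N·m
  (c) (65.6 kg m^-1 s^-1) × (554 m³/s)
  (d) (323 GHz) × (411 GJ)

(d)

Work out the base dimensions of each:
  (a) J = N·m = kg·m²·s⁻²
  (b) N·m = kg·m·s⁻²·m = kg·m²·s⁻²
  (c) [kg·m⁻¹·s⁻¹] · [m³·s⁻¹] = kg·m²·s⁻²
  (d) [s⁻¹] · [kg·m²·s⁻²] = kg·m²·s⁻³
All reduce to kg·m²·s⁻² except (d), which is kg·m²·s⁻³.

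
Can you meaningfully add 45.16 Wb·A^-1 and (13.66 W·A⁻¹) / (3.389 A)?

No

In SI base units:
  45.16 Wb·A^-1:  Wb·A⁻¹ = V·s·A⁻¹ = kg·m²·s⁻²·A⁻²
  (13.66 W·A⁻¹) / (3.389 A):  [kg·m²·s⁻³·A⁻¹] / [A] = kg·m²·s⁻³·A⁻²
kg·m²·s⁻²·A⁻² ≠ kg·m²·s⁻³·A⁻², so they cannot be added.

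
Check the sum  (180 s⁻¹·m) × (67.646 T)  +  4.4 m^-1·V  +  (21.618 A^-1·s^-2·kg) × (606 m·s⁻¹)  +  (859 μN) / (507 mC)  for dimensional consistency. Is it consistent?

Yes

In SI base units:
  (180 s⁻¹·m) × (67.646 T):  [m·s⁻¹] · [kg·s⁻²·A⁻¹] = kg·m·s⁻³·A⁻¹
  4.4 m^-1·V:  V·m⁻¹ = J·C⁻¹·m⁻¹ = kg·m·s⁻³·A⁻¹
  (21.618 A^-1·s^-2·kg) × (606 m·s⁻¹):  [kg·s⁻²·A⁻¹] · [m·s⁻¹] = kg·m·s⁻³·A⁻¹
  (859 μN) / (507 mC):  [kg·m·s⁻²] / [s·A] = kg·m·s⁻³·A⁻¹
Every term reduces to kg·m·s⁻³·A⁻¹.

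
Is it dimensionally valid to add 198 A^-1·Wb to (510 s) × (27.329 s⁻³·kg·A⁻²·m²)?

Yes

Expand each in SI base units:
  198 A^-1·Wb:  Wb·A⁻¹ = V·s·A⁻¹ = kg·m²·s⁻²·A⁻²
  (510 s) × (27.329 s⁻³·kg·A⁻²·m²):  [s] · [kg·m²·s⁻³·A⁻²] = kg·m²·s⁻²·A⁻²
Both are kg·m²·s⁻²·A⁻², so they have the same dimensions and can be added.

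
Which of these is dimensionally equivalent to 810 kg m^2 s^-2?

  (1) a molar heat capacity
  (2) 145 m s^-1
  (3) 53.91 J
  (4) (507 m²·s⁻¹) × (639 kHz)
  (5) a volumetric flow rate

Reference: kg·m²·s⁻².
Each option:
  (1) [molar heat capacity] = kg·m²·s⁻²·K⁻¹·mol⁻¹
  (2) m·s⁻¹
  (3) J = N·m = kg·m²·s⁻²  ← same
  (4) [m²·s⁻¹] · [s⁻¹] = m²·s⁻²
  (5) [volumetric flow rate] = m³·s⁻¹
Only (3) matches kg·m²·s⁻².

(3)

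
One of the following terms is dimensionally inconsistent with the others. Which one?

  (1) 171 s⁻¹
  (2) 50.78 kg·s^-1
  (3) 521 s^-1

(2)

Dimensions:
  (1) s⁻¹
  (2) kg·s⁻¹
  (3) s⁻¹
All reduce to s⁻¹ except (2), which is kg·s⁻¹.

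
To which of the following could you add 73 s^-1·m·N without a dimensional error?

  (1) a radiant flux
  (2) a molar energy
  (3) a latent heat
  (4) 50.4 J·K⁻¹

(1)

Reference: N·m·s⁻¹ = kg·m·s⁻²·m·s⁻¹ = kg·m²·s⁻³.
Each option:
  (1) [radiant flux] = kg·m²·s⁻³  ← same
  (2) [molar energy] = kg·m²·s⁻²·mol⁻¹
  (3) [latent heat] = m²·s⁻²
  (4) J·K⁻¹ = N·m·K⁻¹ = kg·m²·s⁻²·K⁻¹
Only (1) matches kg·m²·s⁻³.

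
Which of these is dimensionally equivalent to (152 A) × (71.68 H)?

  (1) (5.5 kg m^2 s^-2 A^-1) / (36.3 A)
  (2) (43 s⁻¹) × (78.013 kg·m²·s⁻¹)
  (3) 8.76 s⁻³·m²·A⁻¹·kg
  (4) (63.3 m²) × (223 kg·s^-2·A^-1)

Reference: [A] · [kg·m²·s⁻²·A⁻²] = kg·m²·s⁻²·A⁻¹.
Each option:
  (1) [kg·m²·s⁻²·A⁻¹] / [A] = kg·m²·s⁻²·A⁻²
  (2) [s⁻¹] · [kg·m²·s⁻¹] = kg·m²·s⁻²
  (3) kg·m²·s⁻³·A⁻¹
  (4) [m²] · [kg·s⁻²·A⁻¹] = kg·m²·s⁻²·A⁻¹  ← same
Only (4) matches kg·m²·s⁻²·A⁻¹.

(4)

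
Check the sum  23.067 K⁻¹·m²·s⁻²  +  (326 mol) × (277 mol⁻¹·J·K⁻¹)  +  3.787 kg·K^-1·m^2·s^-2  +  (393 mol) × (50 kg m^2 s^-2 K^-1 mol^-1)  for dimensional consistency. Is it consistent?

No

Dimensions:
  23.067 K⁻¹·m²·s⁻²:  m²·s⁻²·K⁻¹
  (326 mol) × (277 mol⁻¹·J·K⁻¹):  [mol] · [kg·m²·s⁻²·K⁻¹·mol⁻¹] = kg·m²·s⁻²·K⁻¹
  3.787 kg·K^-1·m^2·s^-2:  kg·m²·s⁻²·K⁻¹
  (393 mol) × (50 kg m^2 s^-2 K^-1 mol^-1):  [mol] · [kg·m²·s⁻²·K⁻¹·mol⁻¹] = kg·m²·s⁻²·K⁻¹
The terms do not share a single dimension (kg·m²·s⁻²·K⁻¹ vs m²·s⁻²·K⁻¹).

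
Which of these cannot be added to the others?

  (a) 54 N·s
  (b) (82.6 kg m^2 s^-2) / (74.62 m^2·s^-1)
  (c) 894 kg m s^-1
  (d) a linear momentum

Reduce each to base SI dimensions:
  (a) N·s = kg·m·s⁻²·s = kg·m·s⁻¹
  (b) [kg·m²·s⁻²] / [m²·s⁻¹] = kg·s⁻¹
  (c) kg·m·s⁻¹
  (d) [linear momentum] = kg·m·s⁻¹
All reduce to kg·m·s⁻¹ except (b), which is kg·s⁻¹.

(b)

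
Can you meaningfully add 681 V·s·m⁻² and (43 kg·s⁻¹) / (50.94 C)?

Yes

Dimensions:
  681 V·s·m⁻²:  V·s·m⁻² = J·C⁻¹·s·m⁻² = kg·s⁻²·A⁻¹
  (43 kg·s⁻¹) / (50.94 C):  [kg·s⁻¹] / [s·A] = kg·s⁻²·A⁻¹
Both are kg·s⁻²·A⁻¹, so they have the same dimensions and can be added.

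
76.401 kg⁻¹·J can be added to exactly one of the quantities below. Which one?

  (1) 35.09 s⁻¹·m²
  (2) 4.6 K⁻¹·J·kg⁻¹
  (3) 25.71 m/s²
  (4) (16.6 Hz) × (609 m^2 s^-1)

(4)

Reference: J·kg⁻¹ = N·m·kg⁻¹ = m²·s⁻².
Each option:
  (1) m²·s⁻¹
  (2) J·kg⁻¹·K⁻¹ = N·m·kg⁻¹·K⁻¹ = m²·s⁻²·K⁻¹
  (3) m·s⁻²
  (4) [s⁻¹] · [m²·s⁻¹] = m²·s⁻²  ← same
Only (4) matches m²·s⁻².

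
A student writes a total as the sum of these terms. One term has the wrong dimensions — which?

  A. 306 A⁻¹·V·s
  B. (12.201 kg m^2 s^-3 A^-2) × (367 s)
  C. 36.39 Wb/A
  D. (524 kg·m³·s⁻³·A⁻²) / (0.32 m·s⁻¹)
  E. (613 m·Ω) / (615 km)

Work out the base dimensions of each:
  A. V·s·A⁻¹ = J·C⁻¹·s·A⁻¹ = kg·m²·s⁻²·A⁻²
  B. [kg·m²·s⁻³·A⁻²] · [s] = kg·m²·s⁻²·A⁻²
  C. Wb·A⁻¹ = V·s·A⁻¹ = kg·m²·s⁻²·A⁻²
  D. [kg·m³·s⁻³·A⁻²] / [m·s⁻¹] = kg·m²·s⁻²·A⁻²
  E. [kg·m³·s⁻³·A⁻²] / [m] = kg·m²·s⁻³·A⁻²
All reduce to kg·m²·s⁻²·A⁻² except E., which is kg·m²·s⁻³·A⁻².

E.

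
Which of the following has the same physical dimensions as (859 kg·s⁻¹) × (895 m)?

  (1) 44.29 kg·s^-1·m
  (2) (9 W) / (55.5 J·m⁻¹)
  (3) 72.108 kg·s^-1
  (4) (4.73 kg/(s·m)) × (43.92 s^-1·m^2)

(1)

Reference: [kg·s⁻¹] · [m] = kg·m·s⁻¹.
Each option:
  (1) kg·m·s⁻¹  ← same
  (2) [kg·m²·s⁻³] / [kg·m·s⁻²] = m·s⁻¹
  (3) kg·s⁻¹
  (4) [kg·m⁻¹·s⁻¹] · [m²·s⁻¹] = kg·m·s⁻²
Only (1) matches kg·m·s⁻¹.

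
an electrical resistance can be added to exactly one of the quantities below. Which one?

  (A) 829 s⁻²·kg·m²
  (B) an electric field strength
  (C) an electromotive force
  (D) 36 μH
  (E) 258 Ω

Reference: [electrical resistance] = kg·m²·s⁻³·A⁻².
Each option:
  (A) kg·m²·s⁻²
  (B) [electric field strength] = kg·m·s⁻³·A⁻¹
  (C) [electromotive force] = kg·m²·s⁻³·A⁻¹
  (D) H = V·s·A⁻¹ = kg·m²·s⁻²·A⁻²
  (E) Ω = V·A⁻¹ = kg·m²·s⁻³·A⁻²  ← same
Only (E) matches kg·m²·s⁻³·A⁻².

(E)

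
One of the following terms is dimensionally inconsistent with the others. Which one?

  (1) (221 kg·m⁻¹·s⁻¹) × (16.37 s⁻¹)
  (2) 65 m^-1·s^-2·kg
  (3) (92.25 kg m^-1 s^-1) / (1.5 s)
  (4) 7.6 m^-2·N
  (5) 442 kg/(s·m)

(5)

Dimensions:
  (1) [kg·m⁻¹·s⁻¹] · [s⁻¹] = kg·m⁻¹·s⁻²
  (2) kg·m⁻¹·s⁻²
  (3) [kg·m⁻¹·s⁻¹] / [s] = kg·m⁻¹·s⁻²
  (4) N·m⁻² = kg·m·s⁻²·m⁻² = kg·m⁻¹·s⁻²
  (5) kg·m⁻¹·s⁻¹
All reduce to kg·m⁻¹·s⁻² except (5), which is kg·m⁻¹·s⁻¹.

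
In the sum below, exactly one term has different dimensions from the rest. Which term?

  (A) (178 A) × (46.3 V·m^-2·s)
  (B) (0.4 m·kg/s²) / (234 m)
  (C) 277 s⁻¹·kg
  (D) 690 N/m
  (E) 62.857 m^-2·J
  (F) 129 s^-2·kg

(C)

Work out the base dimensions of each:
  (A) [A] · [kg·s⁻²·A⁻¹] = kg·s⁻²
  (B) [kg·m·s⁻²] / [m] = kg·s⁻²
  (C) kg·s⁻¹
  (D) N·m⁻¹ = kg·m·s⁻²·m⁻¹ = kg·s⁻²
  (E) J·m⁻² = N·m·m⁻² = kg·s⁻²
  (F) kg·s⁻²
All reduce to kg·s⁻² except (C), which is kg·s⁻¹.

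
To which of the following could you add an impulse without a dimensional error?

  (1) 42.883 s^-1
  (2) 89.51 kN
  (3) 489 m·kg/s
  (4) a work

Reference: [impulse] = kg·m·s⁻¹.
Each option:
  (1) s⁻¹
  (2) N = kg·m·s⁻²
  (3) kg·m·s⁻¹  ← same
  (4) [work] = kg·m²·s⁻²
Only (3) matches kg·m·s⁻¹.

(3)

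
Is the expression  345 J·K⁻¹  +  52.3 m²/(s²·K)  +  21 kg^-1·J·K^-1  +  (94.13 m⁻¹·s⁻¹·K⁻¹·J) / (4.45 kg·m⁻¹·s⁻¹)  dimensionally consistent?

No

In SI base units:
  345 J·K⁻¹:  J·K⁻¹ = N·m·K⁻¹ = kg·m²·s⁻²·K⁻¹
  52.3 m²/(s²·K):  m²·s⁻²·K⁻¹
  21 kg^-1·J·K^-1:  J·kg⁻¹·K⁻¹ = N·m·kg⁻¹·K⁻¹ = m²·s⁻²·K⁻¹
  (94.13 m⁻¹·s⁻¹·K⁻¹·J) / (4.45 kg·m⁻¹·s⁻¹):  [kg·m·s⁻³·K⁻¹] / [kg·m⁻¹·s⁻¹] = m²·s⁻²·K⁻¹
The terms do not share a single dimension (kg·m²·s⁻²·K⁻¹ vs m²·s⁻²·K⁻¹).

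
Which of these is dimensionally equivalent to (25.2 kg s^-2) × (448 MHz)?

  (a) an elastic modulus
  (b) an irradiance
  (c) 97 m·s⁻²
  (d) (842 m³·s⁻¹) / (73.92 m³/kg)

(b)

Reference: [kg·s⁻²] · [s⁻¹] = kg·s⁻³.
Each option:
  (a) [elastic modulus] = kg·m⁻¹·s⁻²
  (b) [irradiance] = kg·s⁻³  ← same
  (c) m·s⁻²
  (d) [m³·s⁻¹] / [kg⁻¹·m³] = kg·s⁻¹
Only (b) matches kg·s⁻³.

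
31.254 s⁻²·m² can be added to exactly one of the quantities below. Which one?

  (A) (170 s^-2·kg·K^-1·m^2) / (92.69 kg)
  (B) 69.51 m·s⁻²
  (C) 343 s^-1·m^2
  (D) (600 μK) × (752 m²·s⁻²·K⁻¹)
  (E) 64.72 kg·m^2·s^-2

(D)

Reference: m²·s⁻².
Each option:
  (A) [kg·m²·s⁻²·K⁻¹] / [kg] = m²·s⁻²·K⁻¹
  (B) m·s⁻²
  (C) m²·s⁻¹
  (D) [K] · [m²·s⁻²·K⁻¹] = m²·s⁻²  ← same
  (E) kg·m²·s⁻²
Only (D) matches m²·s⁻².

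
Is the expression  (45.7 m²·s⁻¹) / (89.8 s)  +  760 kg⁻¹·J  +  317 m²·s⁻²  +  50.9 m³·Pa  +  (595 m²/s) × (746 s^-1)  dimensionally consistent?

No

Reduce each to base SI dimensions:
  (45.7 m²·s⁻¹) / (89.8 s):  [m²·s⁻¹] / [s] = m²·s⁻²
  760 kg⁻¹·J:  J·kg⁻¹ = N·m·kg⁻¹ = m²·s⁻²
  317 m²·s⁻²:  m²·s⁻²
  50.9 m³·Pa:  Pa·m³ = N·m⁻²·m³ = kg·m²·s⁻²
  (595 m²/s) × (746 s^-1):  [m²·s⁻¹] · [s⁻¹] = m²·s⁻²
The terms do not share a single dimension (kg·m²·s⁻² vs m²·s⁻²).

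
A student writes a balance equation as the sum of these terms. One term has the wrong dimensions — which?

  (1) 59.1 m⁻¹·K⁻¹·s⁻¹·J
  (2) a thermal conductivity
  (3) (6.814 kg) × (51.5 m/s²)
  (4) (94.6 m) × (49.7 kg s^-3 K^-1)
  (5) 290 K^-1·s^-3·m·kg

(3)

Work out the base dimensions of each:
  (1) J·s⁻¹·m⁻¹·K⁻¹ = N·m·s⁻¹·m⁻¹·K⁻¹ = kg·m·s⁻³·K⁻¹
  (2) [thermal conductivity] = kg·m·s⁻³·K⁻¹
  (3) [kg] · [m·s⁻²] = kg·m·s⁻²
  (4) [m] · [kg·s⁻³·K⁻¹] = kg·m·s⁻³·K⁻¹
  (5) kg·m·s⁻³·K⁻¹
All reduce to kg·m·s⁻³·K⁻¹ except (3), which is kg·m·s⁻².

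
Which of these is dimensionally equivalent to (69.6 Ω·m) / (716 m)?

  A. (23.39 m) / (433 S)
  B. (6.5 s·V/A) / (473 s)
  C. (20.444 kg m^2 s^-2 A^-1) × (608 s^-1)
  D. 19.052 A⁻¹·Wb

Reference: [kg·m³·s⁻³·A⁻²] / [m] = kg·m²·s⁻³·A⁻².
Each option:
  A. [m] / [kg⁻¹·m⁻²·s³·A²] = kg·m³·s⁻³·A⁻²
  B. [kg·m²·s⁻²·A⁻²] / [s] = kg·m²·s⁻³·A⁻²  ← same
  C. [kg·m²·s⁻²·A⁻¹] · [s⁻¹] = kg·m²·s⁻³·A⁻¹
  D. Wb·A⁻¹ = V·s·A⁻¹ = kg·m²·s⁻²·A⁻²
Only B. matches kg·m²·s⁻³·A⁻².

B.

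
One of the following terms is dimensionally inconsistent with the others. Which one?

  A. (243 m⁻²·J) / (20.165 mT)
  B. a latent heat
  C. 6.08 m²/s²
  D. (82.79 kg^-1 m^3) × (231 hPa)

Dimensions:
  A. [kg·s⁻²] / [kg·s⁻²·A⁻¹] = A
  B. [latent heat] = m²·s⁻²
  C. m²·s⁻²
  D. [kg⁻¹·m³] · [kg·m⁻¹·s⁻²] = m²·s⁻²
All reduce to m²·s⁻² except A., which is A.

A.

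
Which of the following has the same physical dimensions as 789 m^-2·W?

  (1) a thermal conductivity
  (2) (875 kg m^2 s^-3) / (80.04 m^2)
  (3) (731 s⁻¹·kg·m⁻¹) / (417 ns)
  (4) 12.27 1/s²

(2)

Reference: W·m⁻² = J·s⁻¹·m⁻² = kg·s⁻³.
Each option:
  (1) [thermal conductivity] = kg·m·s⁻³·K⁻¹
  (2) [kg·m²·s⁻³] / [m²] = kg·s⁻³  ← same
  (3) [kg·m⁻¹·s⁻¹] / [s] = kg·m⁻¹·s⁻²
  (4) s⁻²
Only (2) matches kg·s⁻³.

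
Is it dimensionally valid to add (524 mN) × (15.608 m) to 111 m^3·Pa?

Yes

Dimensions:
  (524 mN) × (15.608 m):  [kg·m·s⁻²] · [m] = kg·m²·s⁻²
  111 m^3·Pa:  Pa·m³ = N·m⁻²·m³ = kg·m²·s⁻²
Both are kg·m²·s⁻², so they have the same dimensions and can be added.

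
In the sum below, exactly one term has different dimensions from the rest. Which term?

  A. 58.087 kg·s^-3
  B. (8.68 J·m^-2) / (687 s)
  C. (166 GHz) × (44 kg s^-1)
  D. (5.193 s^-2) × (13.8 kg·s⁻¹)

C.

Reduce each to base SI dimensions:
  A. kg·s⁻³
  B. [kg·s⁻²] / [s] = kg·s⁻³
  C. [s⁻¹] · [kg·s⁻¹] = kg·s⁻²
  D. [s⁻²] · [kg·s⁻¹] = kg·s⁻³
All reduce to kg·s⁻³ except C., which is kg·s⁻².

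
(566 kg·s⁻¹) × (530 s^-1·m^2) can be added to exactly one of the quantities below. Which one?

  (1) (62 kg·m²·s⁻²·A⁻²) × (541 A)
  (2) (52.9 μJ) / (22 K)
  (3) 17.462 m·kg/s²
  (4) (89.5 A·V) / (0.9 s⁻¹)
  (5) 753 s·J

Reference: [kg·s⁻¹] · [m²·s⁻¹] = kg·m²·s⁻².
Each option:
  (1) [kg·m²·s⁻²·A⁻²] · [A] = kg·m²·s⁻²·A⁻¹
  (2) [kg·m²·s⁻²] / [K] = kg·m²·s⁻²·K⁻¹
  (3) kg·m·s⁻²
  (4) [kg·m²·s⁻³] / [s⁻¹] = kg·m²·s⁻²  ← same
  (5) J·s = N·m·s = kg·m²·s⁻¹
Only (4) matches kg·m²·s⁻².

(4)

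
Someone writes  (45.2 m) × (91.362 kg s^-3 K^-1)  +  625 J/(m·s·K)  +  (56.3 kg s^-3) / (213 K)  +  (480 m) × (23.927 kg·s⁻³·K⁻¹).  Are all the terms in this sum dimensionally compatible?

Work out the base dimensions of each:
  (45.2 m) × (91.362 kg s^-3 K^-1):  [m] · [kg·s⁻³·K⁻¹] = kg·m·s⁻³·K⁻¹
  625 J/(m·s·K):  J·s⁻¹·m⁻¹·K⁻¹ = N·m·s⁻¹·m⁻¹·K⁻¹ = kg·m·s⁻³·K⁻¹
  (56.3 kg s^-3) / (213 K):  [kg·s⁻³] / [K] = kg·s⁻³·K⁻¹
  (480 m) × (23.927 kg·s⁻³·K⁻¹):  [m] · [kg·s⁻³·K⁻¹] = kg·m·s⁻³·K⁻¹
The terms do not share a single dimension (kg·m·s⁻³·K⁻¹ vs kg·s⁻³·K⁻¹).

No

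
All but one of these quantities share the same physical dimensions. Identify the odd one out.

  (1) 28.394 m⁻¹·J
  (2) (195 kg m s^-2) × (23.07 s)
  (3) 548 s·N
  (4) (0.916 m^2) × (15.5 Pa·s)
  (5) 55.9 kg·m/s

(1)

In SI base units:
  (1) J·m⁻¹ = N·m·m⁻¹ = kg·m·s⁻²
  (2) [kg·m·s⁻²] · [s] = kg·m·s⁻¹
  (3) N·s = kg·m·s⁻²·s = kg·m·s⁻¹
  (4) [m²] · [kg·m⁻¹·s⁻¹] = kg·m·s⁻¹
  (5) kg·m·s⁻¹
All reduce to kg·m·s⁻¹ except (1), which is kg·m·s⁻².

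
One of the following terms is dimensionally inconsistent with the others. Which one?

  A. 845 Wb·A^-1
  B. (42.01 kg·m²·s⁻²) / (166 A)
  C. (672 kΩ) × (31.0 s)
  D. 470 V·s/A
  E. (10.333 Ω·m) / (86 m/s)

B.

Expand each in SI base units:
  A. Wb·A⁻¹ = V·s·A⁻¹ = kg·m²·s⁻²·A⁻²
  B. [kg·m²·s⁻²] / [A] = kg·m²·s⁻²·A⁻¹
  C. [kg·m²·s⁻³·A⁻²] · [s] = kg·m²·s⁻²·A⁻²
  D. V·s·A⁻¹ = J·C⁻¹·s·A⁻¹ = kg·m²·s⁻²·A⁻²
  E. [kg·m³·s⁻³·A⁻²] / [m·s⁻¹] = kg·m²·s⁻²·A⁻²
All reduce to kg·m²·s⁻²·A⁻² except B., which is kg·m²·s⁻²·A⁻¹.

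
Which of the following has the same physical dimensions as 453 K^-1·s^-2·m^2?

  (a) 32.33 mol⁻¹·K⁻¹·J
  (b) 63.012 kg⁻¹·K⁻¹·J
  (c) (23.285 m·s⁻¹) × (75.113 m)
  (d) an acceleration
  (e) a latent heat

Reference: m²·s⁻²·K⁻¹.
Each option:
  (a) J·mol⁻¹·K⁻¹ = N·m·mol⁻¹·K⁻¹ = kg·m²·s⁻²·K⁻¹·mol⁻¹
  (b) J·kg⁻¹·K⁻¹ = N·m·kg⁻¹·K⁻¹ = m²·s⁻²·K⁻¹  ← same
  (c) [m·s⁻¹] · [m] = m²·s⁻¹
  (d) [acceleration] = m·s⁻²
  (e) [latent heat] = m²·s⁻²
Only (b) matches m²·s⁻²·K⁻¹.

(b)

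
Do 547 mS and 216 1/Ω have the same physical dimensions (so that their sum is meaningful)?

In SI base units:
  547 mS:  S = Ω⁻¹ = kg⁻¹·m⁻²·s³·A²
  216 1/Ω:  Ω⁻¹ = (V·A⁻¹)⁻¹ = kg⁻¹·m⁻²·s³·A²
Both are kg⁻¹·m⁻²·s³·A², so they have the same dimensions and can be added.

Yes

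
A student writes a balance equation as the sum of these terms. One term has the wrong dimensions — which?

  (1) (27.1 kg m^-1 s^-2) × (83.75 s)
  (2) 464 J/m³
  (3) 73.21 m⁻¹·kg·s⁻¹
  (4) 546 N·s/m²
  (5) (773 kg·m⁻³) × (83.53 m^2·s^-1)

Dimensions:
  (1) [kg·m⁻¹·s⁻²] · [s] = kg·m⁻¹·s⁻¹
  (2) J·m⁻³ = N·m·m⁻³ = kg·m⁻¹·s⁻²
  (3) kg·m⁻¹·s⁻¹
  (4) N·s·m⁻² = kg·m·s⁻²·s·m⁻² = kg·m⁻¹·s⁻¹
  (5) [kg·m⁻³] · [m²·s⁻¹] = kg·m⁻¹·s⁻¹
All reduce to kg·m⁻¹·s⁻¹ except (2), which is kg·m⁻¹·s⁻².

(2)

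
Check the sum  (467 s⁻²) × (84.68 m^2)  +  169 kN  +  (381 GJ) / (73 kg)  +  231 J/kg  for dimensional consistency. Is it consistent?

No

Work out the base dimensions of each:
  (467 s⁻²) × (84.68 m^2):  [s⁻²] · [m²] = m²·s⁻²
  169 kN:  N = kg·m·s⁻²
  (381 GJ) / (73 kg):  [kg·m²·s⁻²] / [kg] = m²·s⁻²
  231 J/kg:  J·kg⁻¹ = N·m·kg⁻¹ = m²·s⁻²
The terms do not share a single dimension (kg·m·s⁻² vs m²·s⁻²).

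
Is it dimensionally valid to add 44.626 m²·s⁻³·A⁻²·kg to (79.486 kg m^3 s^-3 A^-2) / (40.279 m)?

Yes

Expand each in SI base units:
  44.626 m²·s⁻³·A⁻²·kg:  kg·m²·s⁻³·A⁻²
  (79.486 kg m^3 s^-3 A^-2) / (40.279 m):  [kg·m³·s⁻³·A⁻²] / [m] = kg·m²·s⁻³·A⁻²
Both are kg·m²·s⁻³·A⁻², so they have the same dimensions and can be added.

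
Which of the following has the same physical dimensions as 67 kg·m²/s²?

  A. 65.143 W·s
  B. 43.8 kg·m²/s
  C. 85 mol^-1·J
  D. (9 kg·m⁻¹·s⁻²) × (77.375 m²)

Reference: kg·m²·s⁻².
Each option:
  A. W·s = J·s⁻¹·s = kg·m²·s⁻²  ← same
  B. kg·m²·s⁻¹
  C. J·mol⁻¹ = N·m·mol⁻¹ = kg·m²·s⁻²·mol⁻¹
  D. [kg·m⁻¹·s⁻²] · [m²] = kg·m·s⁻²
Only A. matches kg·m²·s⁻².

A.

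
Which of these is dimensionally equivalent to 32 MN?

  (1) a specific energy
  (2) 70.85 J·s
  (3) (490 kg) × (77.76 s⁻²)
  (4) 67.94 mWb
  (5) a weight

(5)

Reference: N = kg·m·s⁻².
Each option:
  (1) [specific energy] = m²·s⁻²
  (2) J·s = N·m·s = kg·m²·s⁻¹
  (3) [kg] · [s⁻²] = kg·s⁻²
  (4) Wb = V·s = kg·m²·s⁻²·A⁻¹
  (5) [weight] = kg·m·s⁻²  ← same
Only (5) matches kg·m·s⁻².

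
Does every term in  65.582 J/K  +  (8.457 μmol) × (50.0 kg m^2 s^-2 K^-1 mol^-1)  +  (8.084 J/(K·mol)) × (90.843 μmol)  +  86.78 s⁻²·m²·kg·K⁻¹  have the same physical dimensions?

Yes

Expand each in SI base units:
  65.582 J/K:  J·K⁻¹ = N·m·K⁻¹ = kg·m²·s⁻²·K⁻¹
  (8.457 μmol) × (50.0 kg m^2 s^-2 K^-1 mol^-1):  [mol] · [kg·m²·s⁻²·K⁻¹·mol⁻¹] = kg·m²·s⁻²·K⁻¹
  (8.084 J/(K·mol)) × (90.843 μmol):  [kg·m²·s⁻²·K⁻¹·mol⁻¹] · [mol] = kg·m²·s⁻²·K⁻¹
  86.78 s⁻²·m²·kg·K⁻¹:  kg·m²·s⁻²·K⁻¹
Every term reduces to kg·m²·s⁻²·K⁻¹.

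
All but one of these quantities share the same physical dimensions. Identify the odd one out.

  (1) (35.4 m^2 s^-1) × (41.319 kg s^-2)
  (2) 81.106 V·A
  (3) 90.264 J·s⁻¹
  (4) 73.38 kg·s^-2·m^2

Dimensions:
  (1) [m²·s⁻¹] · [kg·s⁻²] = kg·m²·s⁻³
  (2) V·A = J·C⁻¹·A = kg·m²·s⁻³
  (3) J·s⁻¹ = N·m·s⁻¹ = kg·m²·s⁻³
  (4) kg·m²·s⁻²
All reduce to kg·m²·s⁻³ except (4), which is kg·m²·s⁻².

(4)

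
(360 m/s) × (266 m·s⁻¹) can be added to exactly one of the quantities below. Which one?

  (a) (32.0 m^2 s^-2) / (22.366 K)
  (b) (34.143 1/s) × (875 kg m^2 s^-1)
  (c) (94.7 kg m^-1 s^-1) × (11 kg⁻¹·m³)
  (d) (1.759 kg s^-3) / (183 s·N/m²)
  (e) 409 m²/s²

Reference: [m·s⁻¹] · [m·s⁻¹] = m²·s⁻².
Each option:
  (a) [m²·s⁻²] / [K] = m²·s⁻²·K⁻¹
  (b) [s⁻¹] · [kg·m²·s⁻¹] = kg·m²·s⁻²
  (c) [kg·m⁻¹·s⁻¹] · [kg⁻¹·m³] = m²·s⁻¹
  (d) [kg·s⁻³] / [kg·m⁻¹·s⁻¹] = m·s⁻²
  (e) m²·s⁻²  ← same
Only (e) matches m²·s⁻².

(e)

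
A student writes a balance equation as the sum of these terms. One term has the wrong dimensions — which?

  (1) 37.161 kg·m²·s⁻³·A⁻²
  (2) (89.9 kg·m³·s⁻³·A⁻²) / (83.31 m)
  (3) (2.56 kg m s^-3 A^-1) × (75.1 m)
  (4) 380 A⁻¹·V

(3)

Work out the base dimensions of each:
  (1) kg·m²·s⁻³·A⁻²
  (2) [kg·m³·s⁻³·A⁻²] / [m] = kg·m²·s⁻³·A⁻²
  (3) [kg·m·s⁻³·A⁻¹] · [m] = kg·m²·s⁻³·A⁻¹
  (4) V·A⁻¹ = J·C⁻¹·A⁻¹ = kg·m²·s⁻³·A⁻²
All reduce to kg·m²·s⁻³·A⁻² except (3), which is kg·m²·s⁻³·A⁻¹.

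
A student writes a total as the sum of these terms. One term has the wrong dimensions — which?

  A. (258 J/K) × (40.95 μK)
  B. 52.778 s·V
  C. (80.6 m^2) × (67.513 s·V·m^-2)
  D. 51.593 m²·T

Work out the base dimensions of each:
  A. [kg·m²·s⁻²·K⁻¹] · [K] = kg·m²·s⁻²
  B. V·s = J·C⁻¹·s = kg·m²·s⁻²·A⁻¹
  C. [m²] · [kg·s⁻²·A⁻¹] = kg·m²·s⁻²·A⁻¹
  D. T·m² = Wb·m⁻²·m² = kg·m²·s⁻²·A⁻¹
All reduce to kg·m²·s⁻²·A⁻¹ except A., which is kg·m²·s⁻².

A.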